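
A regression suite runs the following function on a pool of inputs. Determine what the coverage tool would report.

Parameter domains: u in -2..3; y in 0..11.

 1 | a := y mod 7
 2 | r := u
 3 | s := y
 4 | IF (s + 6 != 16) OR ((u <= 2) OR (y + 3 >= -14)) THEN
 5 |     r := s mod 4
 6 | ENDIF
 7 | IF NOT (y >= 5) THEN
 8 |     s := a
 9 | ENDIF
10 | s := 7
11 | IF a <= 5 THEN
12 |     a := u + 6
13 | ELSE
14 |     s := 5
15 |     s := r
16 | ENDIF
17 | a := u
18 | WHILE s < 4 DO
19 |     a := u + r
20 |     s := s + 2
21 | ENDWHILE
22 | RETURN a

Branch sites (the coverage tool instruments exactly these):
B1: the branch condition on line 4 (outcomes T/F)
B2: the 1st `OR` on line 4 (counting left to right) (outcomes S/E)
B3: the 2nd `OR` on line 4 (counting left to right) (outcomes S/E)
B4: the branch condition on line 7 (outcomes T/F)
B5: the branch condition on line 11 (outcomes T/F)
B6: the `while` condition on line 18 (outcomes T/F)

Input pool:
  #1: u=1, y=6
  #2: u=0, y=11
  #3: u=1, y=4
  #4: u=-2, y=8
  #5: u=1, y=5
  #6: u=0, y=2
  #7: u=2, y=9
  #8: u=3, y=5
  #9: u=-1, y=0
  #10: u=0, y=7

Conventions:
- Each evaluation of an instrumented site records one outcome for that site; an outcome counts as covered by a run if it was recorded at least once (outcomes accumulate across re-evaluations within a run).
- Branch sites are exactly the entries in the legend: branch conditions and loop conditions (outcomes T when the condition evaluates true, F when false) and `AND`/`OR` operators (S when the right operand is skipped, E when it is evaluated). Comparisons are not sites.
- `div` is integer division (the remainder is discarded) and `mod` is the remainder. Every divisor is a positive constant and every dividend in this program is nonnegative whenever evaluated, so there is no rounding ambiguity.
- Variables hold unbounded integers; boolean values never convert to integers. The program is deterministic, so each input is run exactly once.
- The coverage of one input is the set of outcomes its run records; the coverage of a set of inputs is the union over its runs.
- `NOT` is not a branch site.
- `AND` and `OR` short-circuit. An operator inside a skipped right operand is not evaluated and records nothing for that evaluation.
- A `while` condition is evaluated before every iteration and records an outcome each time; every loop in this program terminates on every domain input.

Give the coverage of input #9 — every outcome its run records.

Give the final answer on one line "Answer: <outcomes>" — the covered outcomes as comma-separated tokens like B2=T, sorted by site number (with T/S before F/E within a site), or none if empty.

Running input #9 (u=-1, y=0), event by event:
  B2->S, B1->T, B4->T, B5->T, B6->F
collecting distinct outcomes: B1=T, B2=S, B4=T, B5=T, B6=F

Answer: B1=T, B2=S, B4=T, B5=T, B6=F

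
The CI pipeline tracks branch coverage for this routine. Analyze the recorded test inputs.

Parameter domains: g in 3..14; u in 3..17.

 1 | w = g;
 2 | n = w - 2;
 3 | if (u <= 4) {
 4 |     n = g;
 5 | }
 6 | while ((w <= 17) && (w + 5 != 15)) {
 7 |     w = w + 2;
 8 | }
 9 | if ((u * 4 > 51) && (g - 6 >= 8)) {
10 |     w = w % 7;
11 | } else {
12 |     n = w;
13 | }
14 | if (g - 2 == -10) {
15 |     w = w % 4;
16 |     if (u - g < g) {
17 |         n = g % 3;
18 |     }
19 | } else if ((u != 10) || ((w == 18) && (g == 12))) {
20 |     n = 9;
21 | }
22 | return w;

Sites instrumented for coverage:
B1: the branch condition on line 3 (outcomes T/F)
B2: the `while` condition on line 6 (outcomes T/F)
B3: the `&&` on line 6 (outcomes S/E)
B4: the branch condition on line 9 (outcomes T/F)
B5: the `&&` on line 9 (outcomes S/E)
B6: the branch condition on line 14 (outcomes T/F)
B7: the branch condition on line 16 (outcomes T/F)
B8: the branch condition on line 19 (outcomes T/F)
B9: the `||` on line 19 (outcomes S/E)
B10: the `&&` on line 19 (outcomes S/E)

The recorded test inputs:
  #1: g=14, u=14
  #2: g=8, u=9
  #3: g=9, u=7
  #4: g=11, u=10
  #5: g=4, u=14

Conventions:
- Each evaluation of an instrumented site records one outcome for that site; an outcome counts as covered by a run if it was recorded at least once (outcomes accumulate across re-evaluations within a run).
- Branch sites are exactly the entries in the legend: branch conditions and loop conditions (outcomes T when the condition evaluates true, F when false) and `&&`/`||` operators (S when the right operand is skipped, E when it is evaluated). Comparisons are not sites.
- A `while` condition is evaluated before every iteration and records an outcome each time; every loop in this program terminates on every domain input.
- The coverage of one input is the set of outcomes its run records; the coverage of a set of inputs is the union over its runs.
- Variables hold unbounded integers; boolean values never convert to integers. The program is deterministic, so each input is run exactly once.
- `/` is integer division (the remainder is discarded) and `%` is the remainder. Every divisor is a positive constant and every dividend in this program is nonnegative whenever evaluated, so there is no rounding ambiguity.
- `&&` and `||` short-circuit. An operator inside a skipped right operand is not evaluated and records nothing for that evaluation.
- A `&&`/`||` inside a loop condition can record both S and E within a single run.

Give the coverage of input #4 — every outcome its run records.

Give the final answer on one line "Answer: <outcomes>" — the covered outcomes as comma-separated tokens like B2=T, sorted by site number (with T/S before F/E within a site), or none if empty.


Running input #4 (g=11, u=10), event by event:
  B1->F, B3->E, B2->T, B3->E, B2->T, B3->E, B2->T, B3->E, B2->T, B3->S
  B2->F, B5->S, B4->F, B6->F, B9->E, B10->S, B8->F
deduplicating events, the covered set is: B1=F, B2=T, B2=F, B3=S, B3=E, B4=F, B5=S, B6=F, B8=F, B9=E, B10=S
Answer: B1=F, B2=T, B2=F, B3=S, B3=E, B4=F, B5=S, B6=F, B8=F, B9=E, B10=S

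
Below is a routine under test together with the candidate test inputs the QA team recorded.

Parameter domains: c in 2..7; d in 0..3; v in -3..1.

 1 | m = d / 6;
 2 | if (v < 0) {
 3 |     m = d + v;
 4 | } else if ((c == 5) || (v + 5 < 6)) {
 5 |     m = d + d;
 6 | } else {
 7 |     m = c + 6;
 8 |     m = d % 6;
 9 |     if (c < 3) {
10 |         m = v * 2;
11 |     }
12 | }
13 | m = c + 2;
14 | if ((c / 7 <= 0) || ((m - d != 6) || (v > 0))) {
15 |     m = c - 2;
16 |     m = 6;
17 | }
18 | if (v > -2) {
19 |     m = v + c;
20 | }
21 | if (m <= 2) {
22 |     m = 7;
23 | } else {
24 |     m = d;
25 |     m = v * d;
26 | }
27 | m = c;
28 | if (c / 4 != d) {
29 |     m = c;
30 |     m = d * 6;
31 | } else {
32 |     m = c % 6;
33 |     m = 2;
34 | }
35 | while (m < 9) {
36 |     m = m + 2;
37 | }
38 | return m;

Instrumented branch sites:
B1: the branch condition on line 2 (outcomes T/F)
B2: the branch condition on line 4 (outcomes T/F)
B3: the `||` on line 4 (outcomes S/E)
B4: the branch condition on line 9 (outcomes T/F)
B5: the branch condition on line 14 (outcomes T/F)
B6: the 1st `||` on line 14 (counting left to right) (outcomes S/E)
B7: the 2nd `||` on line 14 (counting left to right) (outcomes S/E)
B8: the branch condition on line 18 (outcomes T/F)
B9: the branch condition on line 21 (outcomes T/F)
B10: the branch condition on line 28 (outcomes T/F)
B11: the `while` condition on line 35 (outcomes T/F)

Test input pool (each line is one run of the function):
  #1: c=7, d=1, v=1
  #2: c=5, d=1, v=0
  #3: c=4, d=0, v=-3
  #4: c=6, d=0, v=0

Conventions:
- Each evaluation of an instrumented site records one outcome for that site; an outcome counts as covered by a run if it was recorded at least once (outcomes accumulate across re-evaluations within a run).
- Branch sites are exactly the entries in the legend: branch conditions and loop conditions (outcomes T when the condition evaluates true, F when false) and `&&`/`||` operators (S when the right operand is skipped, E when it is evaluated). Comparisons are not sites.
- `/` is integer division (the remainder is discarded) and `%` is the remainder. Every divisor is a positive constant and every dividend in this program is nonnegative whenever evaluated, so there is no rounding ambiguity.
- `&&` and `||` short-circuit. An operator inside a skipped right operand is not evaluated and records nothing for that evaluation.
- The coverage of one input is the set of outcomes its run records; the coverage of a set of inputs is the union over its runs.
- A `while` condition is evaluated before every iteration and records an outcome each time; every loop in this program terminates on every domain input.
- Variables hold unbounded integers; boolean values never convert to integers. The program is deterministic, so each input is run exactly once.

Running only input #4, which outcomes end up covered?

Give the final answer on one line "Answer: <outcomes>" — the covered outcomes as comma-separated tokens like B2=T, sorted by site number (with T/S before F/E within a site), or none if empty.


Tracing the run of input #4 (c=6, d=0, v=0):
  B1->F, B3->E, B2->T, B6->S, B5->T, B8->T, B9->F, B10->T, B11->T, B11->T
  B11->T, B11->T, B11->T, B11->F
as a set, this run covers: B1=F, B2=T, B3=E, B5=T, B6=S, B8=T, B9=F, B10=T, B11=T, B11=F
Answer: B1=F, B2=T, B3=E, B5=T, B6=S, B8=T, B9=F, B10=T, B11=T, B11=F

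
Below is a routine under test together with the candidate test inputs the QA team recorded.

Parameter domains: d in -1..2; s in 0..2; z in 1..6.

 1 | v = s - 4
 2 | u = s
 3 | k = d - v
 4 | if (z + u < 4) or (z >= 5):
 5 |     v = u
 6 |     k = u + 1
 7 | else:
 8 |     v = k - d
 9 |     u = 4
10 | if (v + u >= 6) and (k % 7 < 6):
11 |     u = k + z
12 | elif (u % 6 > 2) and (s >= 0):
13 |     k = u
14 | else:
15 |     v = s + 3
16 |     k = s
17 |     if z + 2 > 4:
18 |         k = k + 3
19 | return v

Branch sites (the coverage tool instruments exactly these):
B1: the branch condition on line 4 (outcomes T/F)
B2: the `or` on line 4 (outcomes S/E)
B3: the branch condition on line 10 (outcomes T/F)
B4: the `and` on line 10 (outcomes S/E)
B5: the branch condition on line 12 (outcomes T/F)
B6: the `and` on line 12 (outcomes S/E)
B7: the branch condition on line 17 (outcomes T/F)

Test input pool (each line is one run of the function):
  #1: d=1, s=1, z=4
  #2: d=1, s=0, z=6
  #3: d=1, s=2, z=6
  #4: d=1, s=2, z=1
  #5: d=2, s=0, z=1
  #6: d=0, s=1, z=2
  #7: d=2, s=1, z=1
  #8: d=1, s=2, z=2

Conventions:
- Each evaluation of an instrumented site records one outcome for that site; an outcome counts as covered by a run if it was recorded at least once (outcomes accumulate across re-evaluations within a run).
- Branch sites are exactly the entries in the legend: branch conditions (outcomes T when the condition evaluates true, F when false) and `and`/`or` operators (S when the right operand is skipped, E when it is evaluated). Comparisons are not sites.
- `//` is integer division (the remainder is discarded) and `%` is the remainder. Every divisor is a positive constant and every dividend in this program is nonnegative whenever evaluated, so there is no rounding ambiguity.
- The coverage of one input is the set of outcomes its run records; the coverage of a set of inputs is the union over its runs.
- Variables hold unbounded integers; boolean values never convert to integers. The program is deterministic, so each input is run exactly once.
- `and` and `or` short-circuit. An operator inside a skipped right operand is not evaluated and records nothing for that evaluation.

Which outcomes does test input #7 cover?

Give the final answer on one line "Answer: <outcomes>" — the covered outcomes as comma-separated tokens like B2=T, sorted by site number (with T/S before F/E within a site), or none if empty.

Tracing the run of input #7 (d=2, s=1, z=1):
  B2->S, B1->T, B4->S, B3->F, B6->S, B5->F, B7->F
collecting distinct outcomes: B1=T, B2=S, B3=F, B4=S, B5=F, B6=S, B7=F

Answer: B1=T, B2=S, B3=F, B4=S, B5=F, B6=S, B7=F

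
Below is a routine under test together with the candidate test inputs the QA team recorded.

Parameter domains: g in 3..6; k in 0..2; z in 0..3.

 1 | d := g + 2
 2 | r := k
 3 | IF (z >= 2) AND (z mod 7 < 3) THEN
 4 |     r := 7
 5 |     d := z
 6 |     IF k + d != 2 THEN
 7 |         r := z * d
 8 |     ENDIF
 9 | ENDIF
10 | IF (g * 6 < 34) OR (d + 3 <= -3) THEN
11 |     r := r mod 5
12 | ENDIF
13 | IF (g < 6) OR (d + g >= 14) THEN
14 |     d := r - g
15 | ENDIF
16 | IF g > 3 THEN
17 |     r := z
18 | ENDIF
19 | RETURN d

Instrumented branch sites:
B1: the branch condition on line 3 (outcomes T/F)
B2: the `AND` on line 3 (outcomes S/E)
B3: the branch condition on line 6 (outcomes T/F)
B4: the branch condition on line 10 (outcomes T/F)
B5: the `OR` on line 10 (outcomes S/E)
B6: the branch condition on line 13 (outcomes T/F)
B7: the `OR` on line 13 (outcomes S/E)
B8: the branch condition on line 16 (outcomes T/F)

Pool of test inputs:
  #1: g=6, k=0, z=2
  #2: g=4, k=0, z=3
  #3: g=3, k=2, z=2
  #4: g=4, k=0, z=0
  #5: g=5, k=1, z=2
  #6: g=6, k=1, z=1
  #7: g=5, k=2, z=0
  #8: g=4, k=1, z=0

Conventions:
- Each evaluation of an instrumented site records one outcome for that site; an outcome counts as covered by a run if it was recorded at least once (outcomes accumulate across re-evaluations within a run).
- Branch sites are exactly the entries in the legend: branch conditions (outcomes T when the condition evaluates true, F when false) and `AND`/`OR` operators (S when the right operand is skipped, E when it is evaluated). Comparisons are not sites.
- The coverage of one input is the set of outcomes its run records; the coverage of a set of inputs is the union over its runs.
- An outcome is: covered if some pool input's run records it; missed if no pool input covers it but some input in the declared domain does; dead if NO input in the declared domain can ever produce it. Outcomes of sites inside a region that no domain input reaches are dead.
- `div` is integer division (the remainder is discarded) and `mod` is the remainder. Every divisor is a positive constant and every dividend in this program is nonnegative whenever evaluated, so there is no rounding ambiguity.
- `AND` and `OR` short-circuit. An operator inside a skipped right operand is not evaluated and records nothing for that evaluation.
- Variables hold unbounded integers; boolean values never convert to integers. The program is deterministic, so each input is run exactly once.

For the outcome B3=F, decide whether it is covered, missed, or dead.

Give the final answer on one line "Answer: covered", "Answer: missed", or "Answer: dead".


B3=F is recorded by pool input(s) 1 -> covered
Answer: covered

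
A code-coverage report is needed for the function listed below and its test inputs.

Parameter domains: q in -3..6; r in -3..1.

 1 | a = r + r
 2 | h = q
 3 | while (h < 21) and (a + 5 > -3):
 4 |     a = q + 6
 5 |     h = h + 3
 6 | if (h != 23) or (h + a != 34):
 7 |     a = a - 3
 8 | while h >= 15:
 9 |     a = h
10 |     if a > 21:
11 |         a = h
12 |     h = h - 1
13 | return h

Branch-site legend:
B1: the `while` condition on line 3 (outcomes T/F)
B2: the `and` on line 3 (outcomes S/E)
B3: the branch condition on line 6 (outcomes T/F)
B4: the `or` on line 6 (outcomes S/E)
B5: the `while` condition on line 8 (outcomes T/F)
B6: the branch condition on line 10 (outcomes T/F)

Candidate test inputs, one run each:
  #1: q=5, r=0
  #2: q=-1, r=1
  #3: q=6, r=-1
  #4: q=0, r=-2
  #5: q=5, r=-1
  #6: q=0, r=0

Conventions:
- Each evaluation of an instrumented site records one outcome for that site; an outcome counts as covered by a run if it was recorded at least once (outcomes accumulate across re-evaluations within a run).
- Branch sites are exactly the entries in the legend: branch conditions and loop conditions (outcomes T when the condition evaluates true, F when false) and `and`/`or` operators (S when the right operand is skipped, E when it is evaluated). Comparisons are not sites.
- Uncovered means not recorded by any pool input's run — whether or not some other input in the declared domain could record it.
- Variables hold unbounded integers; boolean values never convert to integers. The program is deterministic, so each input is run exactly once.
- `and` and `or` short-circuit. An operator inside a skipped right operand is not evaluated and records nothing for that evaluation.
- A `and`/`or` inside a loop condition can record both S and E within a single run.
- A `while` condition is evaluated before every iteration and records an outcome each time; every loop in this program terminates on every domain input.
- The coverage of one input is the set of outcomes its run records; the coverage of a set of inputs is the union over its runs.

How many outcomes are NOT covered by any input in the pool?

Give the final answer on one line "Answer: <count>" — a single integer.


#1 (q=5, r=0) -> B2->E, B1->T, B2->E, B1->T, B2->E, B1->T, B2->E, B1->T, B2->E, B1->T, B2->E, B1->T, B2->S, B1->F, ...; covered: B1=T, B1=F, B2=S, B2=E, B3=F, B4=E, B5=T, B5=F, B6=T, B6=F
#2 (q=-1, r=1) -> B2->E, B1->T, B2->E, B1->T, B2->E, B1->T, B2->E, B1->T, B2->E, B1->T, B2->E, B1->T, B2->E, B1->T, ...; covered: B1=T, B1=F, B2=S, B2=E, B3=T, B4=E, B5=T, B5=F, B6=T, B6=F
#3 (q=6, r=-1) -> B2->E, B1->T, B2->E, B1->T, B2->E, B1->T, B2->E, B1->T, B2->E, B1->T, B2->S, B1->F, B4->S, B3->T, ...; covered: B1=T, B1=F, B2=S, B2=E, B3=T, B4=S, B5=T, B5=F, B6=F
#4 (q=0, r=-2) -> B2->E, B1->T, B2->E, B1->T, B2->E, B1->T, B2->E, B1->T, B2->E, B1->T, B2->E, B1->T, B2->E, B1->T, ...; covered: B1=T, B1=F, B2=S, B2=E, B3=T, B4=S, B5=T, B5=F, B6=F
#5 (q=5, r=-1) -> B2->E, B1->T, B2->E, B1->T, B2->E, B1->T, B2->E, B1->T, B2->E, B1->T, B2->E, B1->T, B2->S, B1->F, ...; covered: B1=T, B1=F, B2=S, B2=E, B3=F, B4=E, B5=T, B5=F, B6=T, B6=F
#6 (q=0, r=0) -> B2->E, B1->T, B2->E, B1->T, B2->E, B1->T, B2->E, B1->T, B2->E, B1->T, B2->E, B1->T, B2->E, B1->T, ...; covered: B1=T, B1=F, B2=S, B2=E, B3=T, B4=S, B5=T, B5=F, B6=F
union over the pool: B1=T, B1=F, B2=S, B2=E, B3=T, B3=F, B4=S, B4=E, B5=T, B5=F, B6=T, B6=F
uncovered (0 of 12): none
Answer: 0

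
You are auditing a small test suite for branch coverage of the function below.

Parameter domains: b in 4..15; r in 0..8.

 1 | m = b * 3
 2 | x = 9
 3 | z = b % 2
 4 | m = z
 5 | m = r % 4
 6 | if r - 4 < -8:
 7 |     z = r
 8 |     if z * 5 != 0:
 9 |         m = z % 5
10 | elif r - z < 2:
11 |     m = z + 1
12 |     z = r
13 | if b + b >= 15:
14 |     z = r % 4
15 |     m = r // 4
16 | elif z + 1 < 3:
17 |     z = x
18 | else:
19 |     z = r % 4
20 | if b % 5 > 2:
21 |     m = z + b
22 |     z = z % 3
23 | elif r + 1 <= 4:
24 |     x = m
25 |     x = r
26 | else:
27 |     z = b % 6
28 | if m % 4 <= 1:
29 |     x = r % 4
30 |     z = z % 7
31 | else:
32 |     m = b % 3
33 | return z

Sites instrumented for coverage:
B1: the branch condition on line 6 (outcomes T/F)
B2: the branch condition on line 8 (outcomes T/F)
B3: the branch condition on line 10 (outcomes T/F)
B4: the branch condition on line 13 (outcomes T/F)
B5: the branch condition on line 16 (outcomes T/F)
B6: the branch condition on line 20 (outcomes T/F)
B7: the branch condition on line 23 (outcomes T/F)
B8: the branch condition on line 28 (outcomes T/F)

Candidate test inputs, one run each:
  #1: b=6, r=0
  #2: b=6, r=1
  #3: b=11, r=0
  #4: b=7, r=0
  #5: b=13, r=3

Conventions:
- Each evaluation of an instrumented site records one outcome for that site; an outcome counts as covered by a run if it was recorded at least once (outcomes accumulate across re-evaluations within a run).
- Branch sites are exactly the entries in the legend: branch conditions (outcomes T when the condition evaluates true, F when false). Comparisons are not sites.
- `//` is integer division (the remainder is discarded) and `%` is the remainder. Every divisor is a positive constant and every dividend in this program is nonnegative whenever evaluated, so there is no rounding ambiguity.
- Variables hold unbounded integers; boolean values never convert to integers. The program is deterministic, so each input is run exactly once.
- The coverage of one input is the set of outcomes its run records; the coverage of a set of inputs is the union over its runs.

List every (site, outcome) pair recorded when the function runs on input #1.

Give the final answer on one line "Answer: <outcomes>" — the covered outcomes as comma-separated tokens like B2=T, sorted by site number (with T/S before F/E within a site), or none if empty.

Tracing the run of input #1 (b=6, r=0):
  B1->F, B3->T, B4->F, B5->T, B6->F, B7->T, B8->T
as a set, this run covers: B1=F, B3=T, B4=F, B5=T, B6=F, B7=T, B8=T

Answer: B1=F, B3=T, B4=F, B5=T, B6=F, B7=T, B8=T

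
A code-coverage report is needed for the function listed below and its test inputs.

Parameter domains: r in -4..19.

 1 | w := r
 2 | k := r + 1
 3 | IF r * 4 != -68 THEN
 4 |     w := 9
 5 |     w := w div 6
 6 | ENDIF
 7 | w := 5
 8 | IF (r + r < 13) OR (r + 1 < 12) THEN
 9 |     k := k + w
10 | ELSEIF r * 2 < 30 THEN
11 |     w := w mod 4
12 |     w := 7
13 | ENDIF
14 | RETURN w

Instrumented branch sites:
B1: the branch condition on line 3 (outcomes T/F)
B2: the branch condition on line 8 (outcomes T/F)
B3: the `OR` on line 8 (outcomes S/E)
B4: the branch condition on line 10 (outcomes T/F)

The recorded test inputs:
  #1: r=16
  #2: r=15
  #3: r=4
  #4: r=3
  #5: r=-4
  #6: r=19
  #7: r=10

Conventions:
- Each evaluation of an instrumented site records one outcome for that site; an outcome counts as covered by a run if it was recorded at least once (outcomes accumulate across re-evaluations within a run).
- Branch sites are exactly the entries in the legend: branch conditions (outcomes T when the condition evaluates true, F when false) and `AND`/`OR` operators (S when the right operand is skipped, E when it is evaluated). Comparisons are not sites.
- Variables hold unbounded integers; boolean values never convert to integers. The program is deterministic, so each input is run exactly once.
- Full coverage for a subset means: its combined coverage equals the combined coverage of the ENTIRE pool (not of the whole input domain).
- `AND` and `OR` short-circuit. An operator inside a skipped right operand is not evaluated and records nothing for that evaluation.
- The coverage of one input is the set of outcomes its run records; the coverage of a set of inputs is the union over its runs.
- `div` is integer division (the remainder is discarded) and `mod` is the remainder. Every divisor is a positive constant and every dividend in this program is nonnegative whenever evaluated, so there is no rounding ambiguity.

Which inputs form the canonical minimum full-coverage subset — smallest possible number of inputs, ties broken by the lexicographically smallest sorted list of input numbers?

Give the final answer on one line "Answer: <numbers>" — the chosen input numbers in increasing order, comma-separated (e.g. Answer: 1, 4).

input #1 (r=16): events B1->T, B3->E, B2->F, B4->F; covers B1=T, B2=F, B3=E, B4=F
input #2 (r=15): events B1->T, B3->E, B2->F, B4->F; covers B1=T, B2=F, B3=E, B4=F
input #3 (r=4): events B1->T, B3->S, B2->T; covers B1=T, B2=T, B3=S
input #4 (r=3): events B1->T, B3->S, B2->T; covers B1=T, B2=T, B3=S
input #5 (r=-4): events B1->T, B3->S, B2->T; covers B1=T, B2=T, B3=S
input #6 (r=19): events B1->T, B3->E, B2->F, B4->F; covers B1=T, B2=F, B3=E, B4=F
input #7 (r=10): events B1->T, B3->E, B2->T; covers B1=T, B2=T, B3=E
together the pool reaches 6 outcomes: B1=T, B2=T, B2=F, B3=S, B3=E, B4=F
no size-1 subset reaches all 6 outcomes (best union: 4/6)
inputs {1, 3} (size 2) cover everything; no size-2 subset with a lexicographically smaller index list covers all 6

Answer: 1, 3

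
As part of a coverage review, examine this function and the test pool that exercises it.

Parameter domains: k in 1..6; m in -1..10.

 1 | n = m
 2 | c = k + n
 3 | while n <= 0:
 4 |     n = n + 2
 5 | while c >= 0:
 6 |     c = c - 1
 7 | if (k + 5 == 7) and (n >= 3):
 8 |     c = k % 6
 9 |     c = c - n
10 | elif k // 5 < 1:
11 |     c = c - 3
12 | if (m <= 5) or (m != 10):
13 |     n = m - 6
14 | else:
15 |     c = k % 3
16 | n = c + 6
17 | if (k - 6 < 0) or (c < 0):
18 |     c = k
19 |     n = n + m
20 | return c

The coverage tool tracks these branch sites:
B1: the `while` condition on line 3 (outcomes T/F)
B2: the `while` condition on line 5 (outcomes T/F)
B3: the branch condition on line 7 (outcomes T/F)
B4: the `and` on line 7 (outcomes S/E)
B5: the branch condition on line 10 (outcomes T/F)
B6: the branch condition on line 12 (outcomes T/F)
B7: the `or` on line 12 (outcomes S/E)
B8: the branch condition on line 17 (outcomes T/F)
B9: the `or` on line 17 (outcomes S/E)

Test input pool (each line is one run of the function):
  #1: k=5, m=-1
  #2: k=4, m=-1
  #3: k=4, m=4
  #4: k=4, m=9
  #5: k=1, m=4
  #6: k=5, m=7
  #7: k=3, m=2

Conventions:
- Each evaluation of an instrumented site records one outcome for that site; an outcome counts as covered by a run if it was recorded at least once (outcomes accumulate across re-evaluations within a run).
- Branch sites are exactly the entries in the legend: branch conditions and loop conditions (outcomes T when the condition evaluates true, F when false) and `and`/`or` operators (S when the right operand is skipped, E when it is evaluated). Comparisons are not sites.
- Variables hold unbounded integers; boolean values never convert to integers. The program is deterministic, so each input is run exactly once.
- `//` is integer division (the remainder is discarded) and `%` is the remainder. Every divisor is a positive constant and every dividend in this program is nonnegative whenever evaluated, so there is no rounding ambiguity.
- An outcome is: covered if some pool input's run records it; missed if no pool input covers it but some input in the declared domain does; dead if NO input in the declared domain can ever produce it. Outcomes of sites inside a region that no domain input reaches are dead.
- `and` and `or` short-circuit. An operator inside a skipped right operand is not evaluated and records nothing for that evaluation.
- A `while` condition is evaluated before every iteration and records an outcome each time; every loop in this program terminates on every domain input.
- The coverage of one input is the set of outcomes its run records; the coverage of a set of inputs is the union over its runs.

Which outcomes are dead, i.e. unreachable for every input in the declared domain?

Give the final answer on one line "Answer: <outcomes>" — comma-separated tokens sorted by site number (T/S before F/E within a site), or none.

exhaustive pass over the 72-input domain:
  reachable outcomes have witnesses, e.g. B1=T (e.g. k=1, m=-1), B1=F (e.g. k=1, m=-1), B2=T (e.g. k=1, m=-1), B2=F (e.g. k=1, m=-1)

Answer: none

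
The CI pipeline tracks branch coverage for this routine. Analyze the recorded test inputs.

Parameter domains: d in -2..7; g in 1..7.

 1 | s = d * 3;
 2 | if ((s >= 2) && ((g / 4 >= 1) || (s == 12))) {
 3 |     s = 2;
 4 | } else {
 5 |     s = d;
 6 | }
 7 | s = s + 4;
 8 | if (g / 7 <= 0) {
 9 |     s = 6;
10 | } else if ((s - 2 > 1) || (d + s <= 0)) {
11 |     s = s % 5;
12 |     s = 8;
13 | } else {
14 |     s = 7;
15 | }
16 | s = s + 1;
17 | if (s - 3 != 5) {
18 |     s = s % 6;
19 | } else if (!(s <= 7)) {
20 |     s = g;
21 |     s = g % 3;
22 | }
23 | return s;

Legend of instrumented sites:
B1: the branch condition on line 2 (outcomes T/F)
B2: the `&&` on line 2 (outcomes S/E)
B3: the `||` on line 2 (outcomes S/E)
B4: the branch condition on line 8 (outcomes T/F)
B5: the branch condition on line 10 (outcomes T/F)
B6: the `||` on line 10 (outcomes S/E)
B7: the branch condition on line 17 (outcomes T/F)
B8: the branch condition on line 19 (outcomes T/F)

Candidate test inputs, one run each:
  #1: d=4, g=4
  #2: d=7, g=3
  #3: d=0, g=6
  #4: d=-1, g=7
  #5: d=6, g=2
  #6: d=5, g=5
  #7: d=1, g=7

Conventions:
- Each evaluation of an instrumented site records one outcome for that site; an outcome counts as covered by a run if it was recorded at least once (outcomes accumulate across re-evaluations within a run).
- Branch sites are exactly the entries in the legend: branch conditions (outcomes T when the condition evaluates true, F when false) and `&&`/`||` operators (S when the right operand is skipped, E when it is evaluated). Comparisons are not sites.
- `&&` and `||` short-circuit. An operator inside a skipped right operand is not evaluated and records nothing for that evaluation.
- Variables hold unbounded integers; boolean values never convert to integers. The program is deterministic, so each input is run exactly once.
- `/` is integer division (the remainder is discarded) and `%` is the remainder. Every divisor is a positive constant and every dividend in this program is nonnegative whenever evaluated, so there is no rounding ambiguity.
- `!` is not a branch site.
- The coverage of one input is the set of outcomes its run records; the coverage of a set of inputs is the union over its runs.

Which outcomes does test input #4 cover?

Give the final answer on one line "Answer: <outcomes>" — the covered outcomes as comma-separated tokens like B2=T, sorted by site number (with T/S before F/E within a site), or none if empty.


Event log for input #4 (d=-1, g=7):
  B2->S, B1->F, B4->F, B6->E, B5->F, B7->F, B8->T
deduplicating events, the covered set is: B1=F, B2=S, B4=F, B5=F, B6=E, B7=F, B8=T
Answer: B1=F, B2=S, B4=F, B5=F, B6=E, B7=F, B8=T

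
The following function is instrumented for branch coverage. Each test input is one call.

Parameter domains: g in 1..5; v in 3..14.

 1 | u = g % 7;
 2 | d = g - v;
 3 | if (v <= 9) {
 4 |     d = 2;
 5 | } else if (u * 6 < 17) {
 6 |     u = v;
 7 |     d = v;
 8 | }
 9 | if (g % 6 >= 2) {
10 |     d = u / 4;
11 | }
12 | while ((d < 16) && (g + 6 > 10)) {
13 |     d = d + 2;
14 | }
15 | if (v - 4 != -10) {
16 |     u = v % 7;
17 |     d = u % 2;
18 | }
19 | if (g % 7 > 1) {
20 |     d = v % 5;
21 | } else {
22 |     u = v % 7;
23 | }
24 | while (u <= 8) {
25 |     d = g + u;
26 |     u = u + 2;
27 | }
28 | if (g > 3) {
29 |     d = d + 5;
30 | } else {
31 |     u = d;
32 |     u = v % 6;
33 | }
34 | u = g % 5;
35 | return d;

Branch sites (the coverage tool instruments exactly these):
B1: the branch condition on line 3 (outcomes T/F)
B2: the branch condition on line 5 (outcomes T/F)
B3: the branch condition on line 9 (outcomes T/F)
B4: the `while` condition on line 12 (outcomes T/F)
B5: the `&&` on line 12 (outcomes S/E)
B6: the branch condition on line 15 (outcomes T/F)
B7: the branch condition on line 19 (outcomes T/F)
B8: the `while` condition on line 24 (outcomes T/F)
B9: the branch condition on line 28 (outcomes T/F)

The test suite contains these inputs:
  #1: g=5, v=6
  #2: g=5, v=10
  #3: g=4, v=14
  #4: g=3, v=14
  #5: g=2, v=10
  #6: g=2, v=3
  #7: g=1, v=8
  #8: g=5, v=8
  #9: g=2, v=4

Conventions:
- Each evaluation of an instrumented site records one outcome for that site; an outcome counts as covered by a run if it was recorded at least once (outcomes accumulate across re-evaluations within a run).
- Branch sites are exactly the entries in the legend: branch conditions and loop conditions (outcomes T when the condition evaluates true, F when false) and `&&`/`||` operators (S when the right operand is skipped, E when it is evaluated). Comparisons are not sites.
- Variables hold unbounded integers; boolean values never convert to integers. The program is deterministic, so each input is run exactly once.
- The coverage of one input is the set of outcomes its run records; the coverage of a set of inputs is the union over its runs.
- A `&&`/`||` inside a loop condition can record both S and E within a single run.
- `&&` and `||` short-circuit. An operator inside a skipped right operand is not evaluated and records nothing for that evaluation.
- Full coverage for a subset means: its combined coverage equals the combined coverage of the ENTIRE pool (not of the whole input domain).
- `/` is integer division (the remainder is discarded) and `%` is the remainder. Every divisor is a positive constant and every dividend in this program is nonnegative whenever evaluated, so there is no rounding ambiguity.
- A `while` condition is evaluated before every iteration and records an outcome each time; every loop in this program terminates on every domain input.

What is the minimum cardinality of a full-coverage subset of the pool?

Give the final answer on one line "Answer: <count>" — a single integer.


#1 (g=5, v=6) -> B1->T, B3->T, B5->E, B4->T, B5->E, B4->T, B5->E, B4->T, B5->E, B4->T, B5->E, B4->T, B5->E, B4->T, ...; covered: B1=T, B3=T, B4=T, B4=F, B5=S, B5=E, B6=T, B7=T, B8=T, B8=F, B9=T
#2 (g=5, v=10) -> B1->F, B2->F, B3->T, B5->E, B4->T, B5->E, B4->T, B5->E, B4->T, B5->E, B4->T, B5->E, B4->T, B5->E, ...; covered: B1=F, B2=F, B3=T, B4=T, B4=F, B5=S, B5=E, B6=T, B7=T, B8=T, B8=F, B9=T
#3 (g=4, v=14) -> B1->F, B2->F, B3->T, B5->E, B4->F, B6->T, B7->T, B8->T, B8->T, B8->T, B8->T, B8->T, B8->F, B9->T; covered: B1=F, B2=F, B3=T, B4=F, B5=E, B6=T, B7=T, B8=T, B8=F, B9=T
#4 (g=3, v=14) -> B1->F, B2->F, B3->T, B5->E, B4->F, B6->T, B7->T, B8->T, B8->T, B8->T, B8->T, B8->T, B8->F, B9->F; covered: B1=F, B2=F, B3=T, B4=F, B5=E, B6=T, B7=T, B8=T, B8=F, B9=F
#5 (g=2, v=10) -> B1->F, B2->T, B3->T, B5->E, B4->F, B6->T, B7->T, B8->T, B8->T, B8->T, B8->F, B9->F; covered: B1=F, B2=T, B3=T, B4=F, B5=E, B6=T, B7=T, B8=T, B8=F, B9=F
#6 (g=2, v=3) -> B1->T, B3->T, B5->E, B4->F, B6->T, B7->T, B8->T, B8->T, B8->T, B8->F, B9->F; covered: B1=T, B3=T, B4=F, B5=E, B6=T, B7=T, B8=T, B8=F, B9=F
#7 (g=1, v=8) -> B1->T, B3->F, B5->E, B4->F, B6->T, B7->F, B8->T, B8->T, B8->T, B8->T, B8->F, B9->F; covered: B1=T, B3=F, B4=F, B5=E, B6=T, B7=F, B8=T, B8=F, B9=F
#8 (g=5, v=8) -> B1->T, B3->T, B5->E, B4->T, B5->E, B4->T, B5->E, B4->T, B5->E, B4->T, B5->E, B4->T, B5->E, B4->T, ...; covered: B1=T, B3=T, B4=T, B4=F, B5=S, B5=E, B6=T, B7=T, B8=T, B8=F, B9=T
#9 (g=2, v=4) -> B1->T, B3->T, B5->E, B4->F, B6->T, B7->T, B8->T, B8->T, B8->T, B8->F, B9->F; covered: B1=T, B3=T, B4=F, B5=E, B6=T, B7=T, B8=T, B8=F, B9=F
pool-wide coverage (17 outcomes): B1=T, B1=F, B2=T, B2=F, B3=T, B3=F, B4=T, B4=F, B5=S, B5=E, B6=T, B7=T, B7=F, B8=T, B8=F, B9=T, B9=F
checked all size-1 subsets: none covers 17 outcomes (max 12/17)
checked all size-2 subsets: none covers 17 outcomes (max 16/17)
at size 3, {2, 5, 7} reaches all 17 outcomes; every lexicographically earlier size-3 subset fails
Answer: 3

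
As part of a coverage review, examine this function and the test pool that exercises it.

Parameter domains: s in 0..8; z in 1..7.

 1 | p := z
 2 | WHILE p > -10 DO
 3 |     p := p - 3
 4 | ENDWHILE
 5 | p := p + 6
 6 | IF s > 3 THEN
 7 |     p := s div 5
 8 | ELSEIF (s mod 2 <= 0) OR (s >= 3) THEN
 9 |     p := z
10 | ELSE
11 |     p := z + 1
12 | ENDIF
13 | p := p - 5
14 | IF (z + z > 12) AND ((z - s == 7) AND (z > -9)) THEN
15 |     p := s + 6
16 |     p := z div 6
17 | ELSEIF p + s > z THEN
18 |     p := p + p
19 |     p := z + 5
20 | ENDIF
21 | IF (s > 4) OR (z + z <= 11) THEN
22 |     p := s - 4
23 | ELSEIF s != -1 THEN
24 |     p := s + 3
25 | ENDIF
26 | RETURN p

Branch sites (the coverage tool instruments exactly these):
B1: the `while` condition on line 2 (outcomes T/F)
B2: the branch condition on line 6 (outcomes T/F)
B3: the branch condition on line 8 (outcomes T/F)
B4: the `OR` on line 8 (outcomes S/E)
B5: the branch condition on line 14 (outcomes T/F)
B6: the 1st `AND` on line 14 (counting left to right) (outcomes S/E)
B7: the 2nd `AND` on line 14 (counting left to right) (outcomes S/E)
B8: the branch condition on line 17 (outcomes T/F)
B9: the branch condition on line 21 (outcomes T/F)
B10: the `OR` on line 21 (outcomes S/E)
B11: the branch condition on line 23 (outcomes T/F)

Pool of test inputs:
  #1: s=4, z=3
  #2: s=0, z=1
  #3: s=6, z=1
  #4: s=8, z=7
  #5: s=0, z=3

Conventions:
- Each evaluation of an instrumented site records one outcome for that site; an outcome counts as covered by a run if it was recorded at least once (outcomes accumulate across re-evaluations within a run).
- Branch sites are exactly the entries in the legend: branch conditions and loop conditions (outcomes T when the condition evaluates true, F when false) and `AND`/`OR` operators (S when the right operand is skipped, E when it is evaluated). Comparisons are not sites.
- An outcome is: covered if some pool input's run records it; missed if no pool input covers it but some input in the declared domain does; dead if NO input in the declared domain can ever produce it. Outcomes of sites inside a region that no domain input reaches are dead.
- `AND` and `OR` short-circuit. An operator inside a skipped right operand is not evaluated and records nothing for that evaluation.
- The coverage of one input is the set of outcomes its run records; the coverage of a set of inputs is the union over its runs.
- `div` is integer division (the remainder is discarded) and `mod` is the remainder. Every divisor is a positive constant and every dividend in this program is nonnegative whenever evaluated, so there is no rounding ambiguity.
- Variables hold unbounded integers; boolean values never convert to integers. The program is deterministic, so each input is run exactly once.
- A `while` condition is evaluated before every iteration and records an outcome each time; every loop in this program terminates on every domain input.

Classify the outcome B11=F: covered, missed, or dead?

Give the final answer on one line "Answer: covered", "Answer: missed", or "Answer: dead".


no pool input records B11=F
checking all 63 inputs in the declared domain: B11=F is never recorded -> dead
Answer: dead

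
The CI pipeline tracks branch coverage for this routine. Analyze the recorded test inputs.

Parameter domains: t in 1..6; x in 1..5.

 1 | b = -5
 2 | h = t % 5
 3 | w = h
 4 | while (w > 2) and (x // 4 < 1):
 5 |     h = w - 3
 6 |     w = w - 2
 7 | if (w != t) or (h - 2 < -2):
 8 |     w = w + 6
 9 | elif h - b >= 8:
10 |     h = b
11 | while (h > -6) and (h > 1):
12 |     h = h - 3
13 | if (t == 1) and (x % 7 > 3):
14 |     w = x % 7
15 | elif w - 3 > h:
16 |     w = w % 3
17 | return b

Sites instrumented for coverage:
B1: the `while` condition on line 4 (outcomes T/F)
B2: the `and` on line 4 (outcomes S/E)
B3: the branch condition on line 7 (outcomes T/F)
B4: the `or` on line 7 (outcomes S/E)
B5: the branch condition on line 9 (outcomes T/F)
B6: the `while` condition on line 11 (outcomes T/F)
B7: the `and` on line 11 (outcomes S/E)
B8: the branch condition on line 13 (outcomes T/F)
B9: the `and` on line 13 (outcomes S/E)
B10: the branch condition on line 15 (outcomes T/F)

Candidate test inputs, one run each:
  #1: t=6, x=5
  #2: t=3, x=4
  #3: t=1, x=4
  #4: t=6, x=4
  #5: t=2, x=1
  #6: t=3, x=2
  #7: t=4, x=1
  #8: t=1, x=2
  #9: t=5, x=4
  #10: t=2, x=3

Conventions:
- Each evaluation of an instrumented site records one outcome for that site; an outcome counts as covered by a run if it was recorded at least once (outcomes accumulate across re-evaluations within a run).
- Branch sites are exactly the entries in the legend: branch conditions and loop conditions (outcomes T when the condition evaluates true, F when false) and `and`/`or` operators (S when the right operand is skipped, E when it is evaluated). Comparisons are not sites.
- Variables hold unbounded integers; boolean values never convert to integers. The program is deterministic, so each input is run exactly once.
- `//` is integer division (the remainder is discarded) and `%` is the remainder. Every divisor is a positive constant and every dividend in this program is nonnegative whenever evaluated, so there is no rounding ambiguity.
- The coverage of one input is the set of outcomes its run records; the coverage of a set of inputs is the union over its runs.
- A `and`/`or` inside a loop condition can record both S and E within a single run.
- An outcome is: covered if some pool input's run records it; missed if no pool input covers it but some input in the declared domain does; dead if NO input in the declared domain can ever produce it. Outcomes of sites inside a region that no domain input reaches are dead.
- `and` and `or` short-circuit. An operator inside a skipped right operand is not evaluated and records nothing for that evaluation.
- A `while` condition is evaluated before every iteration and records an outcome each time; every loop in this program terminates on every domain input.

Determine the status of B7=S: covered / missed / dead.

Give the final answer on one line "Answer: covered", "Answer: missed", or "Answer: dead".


no pool input records B7=S
checking all 30 inputs in the declared domain: B7=S is never recorded -> dead
Answer: dead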